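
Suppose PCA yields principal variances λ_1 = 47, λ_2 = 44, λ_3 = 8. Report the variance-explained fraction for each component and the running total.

Step 1 — total variance = trace(Sigma) = Σ λ_i = 47 + 44 + 8 = 99.

Step 2 — fraction explained by component i = λ_i / Σ λ:
  PC1: 47/99 = 0.4747
  PC2: 44/99 = 0.4444
  PC3: 8/99 = 0.0808

Step 3 — cumulative fraction after k components = (λ_1 + ... + λ_k) / Σ λ:
  k = 1: 47/99 = 0.4747
  k = 2: (47 + 44)/99 = 91/99 = 0.9192
  k = 3: (47 + 44 + 8)/99 = 99/99 = 1

Summary (fraction, with percent):

explained: PC1 0.4747 (47.47%), PC2 0.4444 (44.44%), PC3 0.0808 (8.08%);  cumulative: 0.4747, 0.9192, 1


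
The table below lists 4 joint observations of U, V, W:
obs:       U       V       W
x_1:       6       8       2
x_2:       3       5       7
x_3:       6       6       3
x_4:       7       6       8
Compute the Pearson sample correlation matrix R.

Step 1 — column means:
  mean(U) = (6 + 3 + 6 + 7) / 4 = 22/4 = 5.5
  mean(V) = (8 + 5 + 6 + 6) / 4 = 25/4 = 6.25
  mean(W) = (2 + 7 + 3 + 8) / 4 = 20/4 = 5

Step 2 — sample variances and covariances s[i,j] = (1/(n-1)) · Σ_k (x_{k,i} - mean_i) · (x_{k,j} - mean_j), with n-1 = 3:
  s[U,U] = ((0.5)·(0.5) + (-2.5)·(-2.5) + (0.5)·(0.5) + (1.5)·(1.5)) / 3 = 9/3 = 3
  s[U,V] = ((0.5)·(1.75) + (-2.5)·(-1.25) + (0.5)·(-0.25) + (1.5)·(-0.25)) / 3 = 3.5/3 = 1.1667
  s[U,W] = ((0.5)·(-3) + (-2.5)·(2) + (0.5)·(-2) + (1.5)·(3)) / 3 = -3/3 = -1
  s[V,V] = ((1.75)·(1.75) + (-1.25)·(-1.25) + (-0.25)·(-0.25) + (-0.25)·(-0.25)) / 3 = 4.75/3 = 1.5833
  s[V,W] = ((1.75)·(-3) + (-1.25)·(2) + (-0.25)·(-2) + (-0.25)·(3)) / 3 = -8/3 = -2.6667
  s[W,W] = ((-3)·(-3) + (2)·(2) + (-2)·(-2) + (3)·(3)) / 3 = 26/3 = 8.6667
  Sample standard deviations s_i = √(s[i,i]):
  s(U) = √(3) = 1.7321
  s(V) = √(1.5833) = 1.2583
  s(W) = √(8.6667) = 2.9439

Step 3 — r_{ij} = s_{ij} / (s_i · s_j):
  r[U,U] = 1 (diagonal).
  r[U,V] = 1.1667 / (1.7321 · 1.2583) = 1.1667 / 2.1794 = 0.5353
  r[U,W] = -1 / (1.7321 · 2.9439) = -1 / 5.099 = -0.1961
  r[V,V] = 1 (diagonal).
  r[V,W] = -2.6667 / (1.2583 · 2.9439) = -2.6667 / 3.7044 = -0.7199
  r[W,W] = 1 (diagonal).

R is symmetric with unit diagonal. Assembling:

R = [[1, 0.5353, -0.1961],
 [0.5353, 1, -0.7199],
 [-0.1961, -0.7199, 1]]


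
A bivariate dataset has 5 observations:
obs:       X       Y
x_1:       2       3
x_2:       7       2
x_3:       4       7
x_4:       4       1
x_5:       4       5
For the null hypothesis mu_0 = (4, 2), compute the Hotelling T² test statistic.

Step 1 — sample mean vector:
  mean(X) = (2 + 7 + 4 + 4 + 4) / 5 = 21/5 = 4.2
  mean(Y) = (3 + 2 + 7 + 1 + 5) / 5 = 18/5 = 3.6
  x̄ = (4.2, 3.6),  deviation x̄ - mu_0 = (4.2, 3.6) - (4, 2) = (0.2, 1.6).

Step 2 — sample covariance matrix, S[i,j] = (1/(n-1)) · Σ_k (x_{k,i} - mean_i) · (x_{k,j} - mean_j), divisor n-1 = 4:
  S[X,X] = ((-2.2)·(-2.2) + (2.8)·(2.8) + (-0.2)·(-0.2) + (-0.2)·(-0.2) + (-0.2)·(-0.2)) / 4 = 12.8/4 = 3.2
  S[X,Y] = ((-2.2)·(-0.6) + (2.8)·(-1.6) + (-0.2)·(3.4) + (-0.2)·(-2.6) + (-0.2)·(1.4)) / 4 = -3.6/4 = -0.9
  S[Y,Y] = ((-0.6)·(-0.6) + (-1.6)·(-1.6) + (3.4)·(3.4) + (-2.6)·(-2.6) + (1.4)·(1.4)) / 4 = 23.2/4 = 5.8
  S = [[3.2, -0.9],
 [-0.9, 5.8]].

Step 3 — invert S. det(S) = 3.2·5.8 - (-0.9)² = 17.75.
  S^{-1} = (1/det) · [[d, -b], [-b, a]] = [[0.3268, 0.0507],
 [0.0507, 0.1803]].

Step 4 — quadratic form (x̄ - mu_0)^T · S^{-1} · (x̄ - mu_0):
  S^{-1} · (x̄ - mu_0) = (0.1465, 0.2986),
  (x̄ - mu_0)^T · [...] = (0.2)·(0.1465) + (1.6)·(0.2986) = 0.507.

Step 5 — scale by n: T² = 5 · 0.507 = 2.5352.

T² ≈ 2.5352


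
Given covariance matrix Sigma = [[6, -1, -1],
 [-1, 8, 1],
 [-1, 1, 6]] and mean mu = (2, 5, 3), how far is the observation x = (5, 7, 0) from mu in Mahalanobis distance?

Step 1 — centre the observation: (x - mu) = (3, 2, -3).

Step 2 — invert Sigma (cofactor / det for 3×3, or solve directly):
  Sigma^{-1} = [[0.1741, 0.0185, 0.0259],
 [0.0185, 0.1296, -0.0185],
 [0.0259, -0.0185, 0.1741]].

Step 3 — form the quadratic (x - mu)^T · Sigma^{-1} · (x - mu):
  Sigma^{-1} · (x - mu) = (0.4815, 0.3704, -0.4815).
  (x - mu)^T · [Sigma^{-1} · (x - mu)] = (3)·(0.4815) + (2)·(0.3704) + (-3)·(-0.4815) = 3.6296.

Step 4 — take square root: d = √(3.6296) ≈ 1.9052.

d(x, mu) = √(3.6296) ≈ 1.9052


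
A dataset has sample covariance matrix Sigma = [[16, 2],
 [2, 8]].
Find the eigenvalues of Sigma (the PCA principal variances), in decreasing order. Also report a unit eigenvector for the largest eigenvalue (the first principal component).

Step 1 — characteristic polynomial of 2×2 Sigma:
  det(Sigma - λI) = λ² - trace · λ + det = 0.
  trace = 16 + 8 = 24, det = 16·8 - (2)² = 124.
Step 2 — discriminant:
  Δ = trace² - 4·det = 576 - 496 = 80.
Step 3 — eigenvalues:
  λ = (trace ± √Δ)/2 = (24 ± 8.9443)/2,
  λ_1 = 16.4721,  λ_2 = 7.5279.

Step 4 — unit eigenvector for λ_1: solve (Sigma - λ_1 I)v = 0. First row:
  (16 - 16.4721)·v_x + (2)·v_y = 0, i.e. (-0.4721)·v_x + (2)·v_y = 0,
  so v ∝ (b, λ_1 - a) = (2, 0.4721) = u.
  ||u|| = √((2)² + (0.4721)²) = √(4.2229) ≈ 2.055,
  v_1 = u/||u|| ≈ (0.9732, 0.2298) (||v_1|| = 1).

λ_1 = 16.4721,  λ_2 = 7.5279;  v_1 ≈ (0.9732, 0.2298)


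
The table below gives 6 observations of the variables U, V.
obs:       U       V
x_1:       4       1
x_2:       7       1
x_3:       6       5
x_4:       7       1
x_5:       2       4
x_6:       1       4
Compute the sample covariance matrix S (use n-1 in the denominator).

Step 1 — column means:
  mean(U) = (4 + 7 + 6 + 7 + 2 + 1) / 6 = 27/6 = 4.5
  mean(V) = (1 + 1 + 5 + 1 + 4 + 4) / 6 = 16/6 = 2.6667

Step 2 — sample covariance S[i,j] = (1/(n-1)) · Σ_k (x_{k,i} - mean_i) · (x_{k,j} - mean_j), with n-1 = 5.
  S[U,U] = ((-0.5)·(-0.5) + (2.5)·(2.5) + (1.5)·(1.5) + (2.5)·(2.5) + (-2.5)·(-2.5) + (-3.5)·(-3.5)) / 5 = 33.5/5 = 6.7
  S[U,V] = ((-0.5)·(-1.6667) + (2.5)·(-1.6667) + (1.5)·(2.3333) + (2.5)·(-1.6667) + (-2.5)·(1.3333) + (-3.5)·(1.3333)) / 5 = -12/5 = -2.4
  S[V,V] = ((-1.6667)·(-1.6667) + (-1.6667)·(-1.6667) + (2.3333)·(2.3333) + (-1.6667)·(-1.6667) + (1.3333)·(1.3333) + (1.3333)·(1.3333)) / 5 = 17.3333/5 = 3.4667

S is symmetric (S[j,i] = S[i,j]). Assembling:

S = [[6.7, -2.4],
 [-2.4, 3.4667]]


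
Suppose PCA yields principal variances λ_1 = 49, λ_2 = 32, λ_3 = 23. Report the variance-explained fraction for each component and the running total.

Step 1 — total variance = trace(Sigma) = Σ λ_i = 49 + 32 + 23 = 104.

Step 2 — fraction explained by component i = λ_i / Σ λ:
  PC1: 49/104 = 0.4712
  PC2: 32/104 = 0.3077
  PC3: 23/104 = 0.2212

Step 3 — cumulative fraction after k components = (λ_1 + ... + λ_k) / Σ λ:
  k = 1: 49/104 = 0.4712
  k = 2: (49 + 32)/104 = 81/104 = 0.7788
  k = 3: (49 + 32 + 23)/104 = 104/104 = 1

Summary (fraction, with percent):

explained: PC1 0.4712 (47.12%), PC2 0.3077 (30.77%), PC3 0.2212 (22.12%);  cumulative: 0.4712, 0.7788, 1


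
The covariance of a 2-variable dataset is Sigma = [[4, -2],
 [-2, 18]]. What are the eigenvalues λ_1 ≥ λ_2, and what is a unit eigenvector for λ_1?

Step 1 — characteristic polynomial of 2×2 Sigma:
  det(Sigma - λI) = λ² - trace · λ + det = 0.
  trace = 4 + 18 = 22, det = 4·18 - (-2)² = 68.
Step 2 — discriminant:
  Δ = trace² - 4·det = 484 - 272 = 212.
Step 3 — eigenvalues:
  λ = (trace ± √Δ)/2 = (22 ± 14.5602)/2,
  λ_1 = 18.2801,  λ_2 = 3.7199.

Step 4 — unit eigenvector for λ_1: solve (Sigma - λ_1 I)v = 0. First row:
  (4 - 18.2801)·v_x + (-2)·v_y = 0, i.e. (-14.2801)·v_x + (-2)·v_y = 0,
  so v ∝ (b, λ_1 - a) = (-2, 14.2801); multiply by -1 so the first entry is positive: u = (2, -14.2801).
  ||u|| = √((2)² + (-14.2801)²) = √(207.9215) ≈ 14.4195,
  v_1 = u/||u|| ≈ (0.1387, -0.9903) (||v_1|| = 1).

λ_1 = 18.2801,  λ_2 = 3.7199;  v_1 ≈ (0.1387, -0.9903)


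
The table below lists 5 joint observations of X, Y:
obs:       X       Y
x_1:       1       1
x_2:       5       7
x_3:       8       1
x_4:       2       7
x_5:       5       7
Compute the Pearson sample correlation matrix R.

Step 1 — column means:
  mean(X) = (1 + 5 + 8 + 2 + 5) / 5 = 21/5 = 4.2
  mean(Y) = (1 + 7 + 1 + 7 + 7) / 5 = 23/5 = 4.6

Step 2 — sample variances and covariances s[i,j] = (1/(n-1)) · Σ_k (x_{k,i} - mean_i) · (x_{k,j} - mean_j), with n-1 = 4:
  s[X,X] = ((-3.2)·(-3.2) + (0.8)·(0.8) + (3.8)·(3.8) + (-2.2)·(-2.2) + (0.8)·(0.8)) / 4 = 30.8/4 = 7.7
  s[X,Y] = ((-3.2)·(-3.6) + (0.8)·(2.4) + (3.8)·(-3.6) + (-2.2)·(2.4) + (0.8)·(2.4)) / 4 = -3.6/4 = -0.9
  s[Y,Y] = ((-3.6)·(-3.6) + (2.4)·(2.4) + (-3.6)·(-3.6) + (2.4)·(2.4) + (2.4)·(2.4)) / 4 = 43.2/4 = 10.8
  Sample standard deviations s_i = √(s[i,i]):
  s(X) = √(7.7) = 2.7749
  s(Y) = √(10.8) = 3.2863

Step 3 — r_{ij} = s_{ij} / (s_i · s_j):
  r[X,X] = 1 (diagonal).
  r[X,Y] = -0.9 / (2.7749 · 3.2863) = -0.9 / 9.1192 = -0.0987
  r[Y,Y] = 1 (diagonal).

R is symmetric with unit diagonal. Assembling:

R = [[1, -0.0987],
 [-0.0987, 1]]


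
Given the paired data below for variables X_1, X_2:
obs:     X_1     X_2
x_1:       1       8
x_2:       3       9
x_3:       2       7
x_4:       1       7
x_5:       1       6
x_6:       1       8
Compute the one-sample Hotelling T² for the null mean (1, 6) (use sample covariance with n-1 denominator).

Step 1 — sample mean vector:
  mean(X_1) = (1 + 3 + 2 + 1 + 1 + 1) / 6 = 9/6 = 1.5
  mean(X_2) = (8 + 9 + 7 + 7 + 6 + 8) / 6 = 45/6 = 7.5
  x̄ = (1.5, 7.5),  deviation x̄ - mu_0 = (1.5, 7.5) - (1, 6) = (0.5, 1.5).

Step 2 — sample covariance matrix, S[i,j] = (1/(n-1)) · Σ_k (x_{k,i} - mean_i) · (x_{k,j} - mean_j), divisor n-1 = 5:
  S[X_1,X_1] = ((-0.5)·(-0.5) + (1.5)·(1.5) + (0.5)·(0.5) + (-0.5)·(-0.5) + (-0.5)·(-0.5) + (-0.5)·(-0.5)) / 5 = 3.5/5 = 0.7
  S[X_1,X_2] = ((-0.5)·(0.5) + (1.5)·(1.5) + (0.5)·(-0.5) + (-0.5)·(-0.5) + (-0.5)·(-1.5) + (-0.5)·(0.5)) / 5 = 2.5/5 = 0.5
  S[X_2,X_2] = ((0.5)·(0.5) + (1.5)·(1.5) + (-0.5)·(-0.5) + (-0.5)·(-0.5) + (-1.5)·(-1.5) + (0.5)·(0.5)) / 5 = 5.5/5 = 1.1
  S = [[0.7, 0.5],
 [0.5, 1.1]].

Step 3 — invert S. det(S) = 0.7·1.1 - (0.5)² = 0.52.
  S^{-1} = (1/det) · [[d, -b], [-b, a]] = [[2.1154, -0.9615],
 [-0.9615, 1.3462]].

Step 4 — quadratic form (x̄ - mu_0)^T · S^{-1} · (x̄ - mu_0):
  S^{-1} · (x̄ - mu_0) = (-0.3846, 1.5385),
  (x̄ - mu_0)^T · [...] = (0.5)·(-0.3846) + (1.5)·(1.5385) = 2.1154.

Step 5 — scale by n: T² = 6 · 2.1154 = 12.6923.

T² ≈ 12.6923


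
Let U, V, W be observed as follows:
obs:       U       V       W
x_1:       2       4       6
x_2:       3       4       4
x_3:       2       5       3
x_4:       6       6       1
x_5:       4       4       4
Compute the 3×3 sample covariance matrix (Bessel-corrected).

Step 1 — column means:
  mean(U) = (2 + 3 + 2 + 6 + 4) / 5 = 17/5 = 3.4
  mean(V) = (4 + 4 + 5 + 6 + 4) / 5 = 23/5 = 4.6
  mean(W) = (6 + 4 + 3 + 1 + 4) / 5 = 18/5 = 3.6

Step 2 — sample covariance S[i,j] = (1/(n-1)) · Σ_k (x_{k,i} - mean_i) · (x_{k,j} - mean_j), with n-1 = 4.
  S[U,U] = ((-1.4)·(-1.4) + (-0.4)·(-0.4) + (-1.4)·(-1.4) + (2.6)·(2.6) + (0.6)·(0.6)) / 4 = 11.2/4 = 2.8
  S[U,V] = ((-1.4)·(-0.6) + (-0.4)·(-0.6) + (-1.4)·(0.4) + (2.6)·(1.4) + (0.6)·(-0.6)) / 4 = 3.8/4 = 0.95
  S[U,W] = ((-1.4)·(2.4) + (-0.4)·(0.4) + (-1.4)·(-0.6) + (2.6)·(-2.6) + (0.6)·(0.4)) / 4 = -9.2/4 = -2.3
  S[V,V] = ((-0.6)·(-0.6) + (-0.6)·(-0.6) + (0.4)·(0.4) + (1.4)·(1.4) + (-0.6)·(-0.6)) / 4 = 3.2/4 = 0.8
  S[V,W] = ((-0.6)·(2.4) + (-0.6)·(0.4) + (0.4)·(-0.6) + (1.4)·(-2.6) + (-0.6)·(0.4)) / 4 = -5.8/4 = -1.45
  S[W,W] = ((2.4)·(2.4) + (0.4)·(0.4) + (-0.6)·(-0.6) + (-2.6)·(-2.6) + (0.4)·(0.4)) / 4 = 13.2/4 = 3.3

S is symmetric (S[j,i] = S[i,j]). Assembling:

S = [[2.8, 0.95, -2.3],
 [0.95, 0.8, -1.45],
 [-2.3, -1.45, 3.3]]


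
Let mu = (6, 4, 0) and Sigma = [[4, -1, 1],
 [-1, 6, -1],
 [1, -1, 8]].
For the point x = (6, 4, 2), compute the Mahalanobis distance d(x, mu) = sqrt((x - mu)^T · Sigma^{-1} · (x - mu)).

Step 1 — centre the observation: (x - mu) = (0, 0, 2).

Step 2 — invert Sigma (cofactor / det for 3×3, or solve directly):
  Sigma^{-1} = [[0.267, 0.0398, -0.0284],
 [0.0398, 0.1761, 0.017],
 [-0.0284, 0.017, 0.1307]].

Step 3 — form the quadratic (x - mu)^T · Sigma^{-1} · (x - mu):
  Sigma^{-1} · (x - mu) = (-0.0568, 0.0341, 0.2614).
  (x - mu)^T · [Sigma^{-1} · (x - mu)] = (0)·(-0.0568) + (0)·(0.0341) + (2)·(0.2614) = 0.5227.

Step 4 — take square root: d = √(0.5227) ≈ 0.723.

d(x, mu) = √(0.5227) ≈ 0.723


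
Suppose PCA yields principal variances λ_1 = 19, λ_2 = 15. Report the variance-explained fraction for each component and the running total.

Step 1 — total variance = trace(Sigma) = Σ λ_i = 19 + 15 = 34.

Step 2 — fraction explained by component i = λ_i / Σ λ:
  PC1: 19/34 = 0.5588
  PC2: 15/34 = 0.4412

Step 3 — cumulative fraction after k components = (λ_1 + ... + λ_k) / Σ λ:
  k = 1: 19/34 = 0.5588
  k = 2: (19 + 15)/34 = 34/34 = 1

Summary (fraction, with percent):

explained: PC1 0.5588 (55.88%), PC2 0.4412 (44.12%);  cumulative: 0.5588, 1


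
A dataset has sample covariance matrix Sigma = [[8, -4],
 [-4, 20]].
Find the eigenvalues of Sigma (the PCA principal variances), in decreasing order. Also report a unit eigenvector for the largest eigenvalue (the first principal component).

Step 1 — characteristic polynomial of 2×2 Sigma:
  det(Sigma - λI) = λ² - trace · λ + det = 0.
  trace = 8 + 20 = 28, det = 8·20 - (-4)² = 144.
Step 2 — discriminant:
  Δ = trace² - 4·det = 784 - 576 = 208.
Step 3 — eigenvalues:
  λ = (trace ± √Δ)/2 = (28 ± 14.4222)/2,
  λ_1 = 21.2111,  λ_2 = 6.7889.

Step 4 — unit eigenvector for λ_1: solve (Sigma - λ_1 I)v = 0. First row:
  (8 - 21.2111)·v_x + (-4)·v_y = 0, i.e. (-13.2111)·v_x + (-4)·v_y = 0,
  so v ∝ (b, λ_1 - a) = (-4, 13.2111); multiply by -1 so the first entry is positive: u = (4, -13.2111).
  ||u|| = √((4)² + (-13.2111)²) = √(190.5332) ≈ 13.8034,
  v_1 = u/||u|| ≈ (0.2898, -0.9571) (||v_1|| = 1).

λ_1 = 21.2111,  λ_2 = 6.7889;  v_1 ≈ (0.2898, -0.9571)


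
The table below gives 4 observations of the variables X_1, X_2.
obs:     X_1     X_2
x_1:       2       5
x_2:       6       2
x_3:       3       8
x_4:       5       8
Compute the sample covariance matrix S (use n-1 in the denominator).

Step 1 — column means:
  mean(X_1) = (2 + 6 + 3 + 5) / 4 = 16/4 = 4
  mean(X_2) = (5 + 2 + 8 + 8) / 4 = 23/4 = 5.75

Step 2 — sample covariance S[i,j] = (1/(n-1)) · Σ_k (x_{k,i} - mean_i) · (x_{k,j} - mean_j), with n-1 = 3.
  S[X_1,X_1] = ((-2)·(-2) + (2)·(2) + (-1)·(-1) + (1)·(1)) / 3 = 10/3 = 3.3333
  S[X_1,X_2] = ((-2)·(-0.75) + (2)·(-3.75) + (-1)·(2.25) + (1)·(2.25)) / 3 = -6/3 = -2
  S[X_2,X_2] = ((-0.75)·(-0.75) + (-3.75)·(-3.75) + (2.25)·(2.25) + (2.25)·(2.25)) / 3 = 24.75/3 = 8.25

S is symmetric (S[j,i] = S[i,j]). Assembling:

S = [[3.3333, -2],
 [-2, 8.25]]


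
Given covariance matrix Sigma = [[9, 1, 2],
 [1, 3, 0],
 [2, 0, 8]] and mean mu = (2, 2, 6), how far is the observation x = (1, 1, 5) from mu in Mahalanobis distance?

Step 1 — centre the observation: (x - mu) = (-1, -1, -1).

Step 2 — invert Sigma (cofactor / det for 3×3, or solve directly):
  Sigma^{-1} = [[0.1224, -0.0408, -0.0306],
 [-0.0408, 0.3469, 0.0102],
 [-0.0306, 0.0102, 0.1327]].

Step 3 — form the quadratic (x - mu)^T · Sigma^{-1} · (x - mu):
  Sigma^{-1} · (x - mu) = (-0.051, -0.3163, -0.1122).
  (x - mu)^T · [Sigma^{-1} · (x - mu)] = (-1)·(-0.051) + (-1)·(-0.3163) + (-1)·(-0.1122) = 0.4796.

Step 4 — take square root: d = √(0.4796) ≈ 0.6925.

d(x, mu) = √(0.4796) ≈ 0.6925


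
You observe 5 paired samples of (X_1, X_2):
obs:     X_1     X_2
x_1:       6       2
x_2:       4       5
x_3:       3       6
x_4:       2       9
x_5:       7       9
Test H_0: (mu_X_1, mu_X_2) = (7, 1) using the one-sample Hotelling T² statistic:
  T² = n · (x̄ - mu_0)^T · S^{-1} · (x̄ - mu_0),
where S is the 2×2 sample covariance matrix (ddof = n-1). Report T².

Step 1 — sample mean vector:
  mean(X_1) = (6 + 4 + 3 + 2 + 7) / 5 = 22/5 = 4.4
  mean(X_2) = (2 + 5 + 6 + 9 + 9) / 5 = 31/5 = 6.2
  x̄ = (4.4, 6.2),  deviation x̄ - mu_0 = (4.4, 6.2) - (7, 1) = (-2.6, 5.2).

Step 2 — sample covariance matrix, S[i,j] = (1/(n-1)) · Σ_k (x_{k,i} - mean_i) · (x_{k,j} - mean_j), divisor n-1 = 4:
  S[X_1,X_1] = ((1.6)·(1.6) + (-0.4)·(-0.4) + (-1.4)·(-1.4) + (-2.4)·(-2.4) + (2.6)·(2.6)) / 4 = 17.2/4 = 4.3
  S[X_1,X_2] = ((1.6)·(-4.2) + (-0.4)·(-1.2) + (-1.4)·(-0.2) + (-2.4)·(2.8) + (2.6)·(2.8)) / 4 = -5.4/4 = -1.35
  S[X_2,X_2] = ((-4.2)·(-4.2) + (-1.2)·(-1.2) + (-0.2)·(-0.2) + (2.8)·(2.8) + (2.8)·(2.8)) / 4 = 34.8/4 = 8.7
  S = [[4.3, -1.35],
 [-1.35, 8.7]].

Step 3 — invert S. det(S) = 4.3·8.7 - (-1.35)² = 35.5875.
  S^{-1} = (1/det) · [[d, -b], [-b, a]] = [[0.2445, 0.0379],
 [0.0379, 0.1208]].

Step 4 — quadratic form (x̄ - mu_0)^T · S^{-1} · (x̄ - mu_0):
  S^{-1} · (x̄ - mu_0) = (-0.4384, 0.5297),
  (x̄ - mu_0)^T · [...] = (-2.6)·(-0.4384) + (5.2)·(0.5297) = 3.8941.

Step 5 — scale by n: T² = 5 · 3.8941 = 19.4703.

T² ≈ 19.4703


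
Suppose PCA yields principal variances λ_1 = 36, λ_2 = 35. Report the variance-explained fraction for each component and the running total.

Step 1 — total variance = trace(Sigma) = Σ λ_i = 36 + 35 = 71.

Step 2 — fraction explained by component i = λ_i / Σ λ:
  PC1: 36/71 = 0.507
  PC2: 35/71 = 0.493

Step 3 — cumulative fraction after k components = (λ_1 + ... + λ_k) / Σ λ:
  k = 1: 36/71 = 0.507
  k = 2: (36 + 35)/71 = 71/71 = 1

Summary (fraction, with percent):

explained: PC1 0.507 (50.7%), PC2 0.493 (49.3%);  cumulative: 0.507, 1


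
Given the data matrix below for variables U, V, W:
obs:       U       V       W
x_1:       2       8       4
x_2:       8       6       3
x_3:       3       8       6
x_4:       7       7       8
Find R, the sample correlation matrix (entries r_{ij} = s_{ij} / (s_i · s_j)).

Step 1 — column means:
  mean(U) = (2 + 8 + 3 + 7) / 4 = 20/4 = 5
  mean(V) = (8 + 6 + 8 + 7) / 4 = 29/4 = 7.25
  mean(W) = (4 + 3 + 6 + 8) / 4 = 21/4 = 5.25

Step 2 — sample variances and covariances s[i,j] = (1/(n-1)) · Σ_k (x_{k,i} - mean_i) · (x_{k,j} - mean_j), with n-1 = 3:
  s[U,U] = ((-3)·(-3) + (3)·(3) + (-2)·(-2) + (2)·(2)) / 3 = 26/3 = 8.6667
  s[U,V] = ((-3)·(0.75) + (3)·(-1.25) + (-2)·(0.75) + (2)·(-0.25)) / 3 = -8/3 = -2.6667
  s[U,W] = ((-3)·(-1.25) + (3)·(-2.25) + (-2)·(0.75) + (2)·(2.75)) / 3 = 1/3 = 0.3333
  s[V,V] = ((0.75)·(0.75) + (-1.25)·(-1.25) + (0.75)·(0.75) + (-0.25)·(-0.25)) / 3 = 2.75/3 = 0.9167
  s[V,W] = ((0.75)·(-1.25) + (-1.25)·(-2.25) + (0.75)·(0.75) + (-0.25)·(2.75)) / 3 = 1.75/3 = 0.5833
  s[W,W] = ((-1.25)·(-1.25) + (-2.25)·(-2.25) + (0.75)·(0.75) + (2.75)·(2.75)) / 3 = 14.75/3 = 4.9167
  Sample standard deviations s_i = √(s[i,i]):
  s(U) = √(8.6667) = 2.9439
  s(V) = √(0.9167) = 0.9574
  s(W) = √(4.9167) = 2.2174

Step 3 — r_{ij} = s_{ij} / (s_i · s_j):
  r[U,U] = 1 (diagonal).
  r[U,V] = -2.6667 / (2.9439 · 0.9574) = -2.6667 / 2.8186 = -0.9461
  r[U,W] = 0.3333 / (2.9439 · 2.2174) = 0.3333 / 6.5277 = 0.0511
  r[V,V] = 1 (diagonal).
  r[V,W] = 0.5833 / (0.9574 · 2.2174) = 0.5833 / 2.123 = 0.2748
  r[W,W] = 1 (diagonal).

R is symmetric with unit diagonal. Assembling:

R = [[1, -0.9461, 0.0511],
 [-0.9461, 1, 0.2748],
 [0.0511, 0.2748, 1]]


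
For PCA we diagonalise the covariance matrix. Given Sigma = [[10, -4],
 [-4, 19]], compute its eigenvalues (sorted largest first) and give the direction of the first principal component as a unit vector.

Step 1 — characteristic polynomial of 2×2 Sigma:
  det(Sigma - λI) = λ² - trace · λ + det = 0.
  trace = 10 + 19 = 29, det = 10·19 - (-4)² = 174.
Step 2 — discriminant:
  Δ = trace² - 4·det = 841 - 696 = 145.
Step 3 — eigenvalues:
  λ = (trace ± √Δ)/2 = (29 ± 12.0416)/2,
  λ_1 = 20.5208,  λ_2 = 8.4792.

Step 4 — unit eigenvector for λ_1: solve (Sigma - λ_1 I)v = 0. First row:
  (10 - 20.5208)·v_x + (-4)·v_y = 0, i.e. (-10.5208)·v_x + (-4)·v_y = 0,
  so v ∝ (b, λ_1 - a) = (-4, 10.5208); multiply by -1 so the first entry is positive: u = (4, -10.5208).
  ||u|| = √((4)² + (-10.5208)²) = √(126.6872) ≈ 11.2555,
  v_1 = u/||u|| ≈ (0.3554, -0.9347) (||v_1|| = 1).

λ_1 = 20.5208,  λ_2 = 8.4792;  v_1 ≈ (0.3554, -0.9347)


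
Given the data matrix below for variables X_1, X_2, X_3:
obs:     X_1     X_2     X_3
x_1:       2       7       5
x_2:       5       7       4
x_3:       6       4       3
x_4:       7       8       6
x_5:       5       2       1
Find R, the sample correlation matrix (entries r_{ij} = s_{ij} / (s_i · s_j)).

Step 1 — column means:
  mean(X_1) = (2 + 5 + 6 + 7 + 5) / 5 = 25/5 = 5
  mean(X_2) = (7 + 7 + 4 + 8 + 2) / 5 = 28/5 = 5.6
  mean(X_3) = (5 + 4 + 3 + 6 + 1) / 5 = 19/5 = 3.8

Step 2 — sample variances and covariances s[i,j] = (1/(n-1)) · Σ_k (x_{k,i} - mean_i) · (x_{k,j} - mean_j), with n-1 = 4:
  s[X_1,X_1] = ((-3)·(-3) + (0)·(0) + (1)·(1) + (2)·(2) + (0)·(0)) / 4 = 14/4 = 3.5
  s[X_1,X_2] = ((-3)·(1.4) + (0)·(1.4) + (1)·(-1.6) + (2)·(2.4) + (0)·(-3.6)) / 4 = -1/4 = -0.25
  s[X_1,X_3] = ((-3)·(1.2) + (0)·(0.2) + (1)·(-0.8) + (2)·(2.2) + (0)·(-2.8)) / 4 = 0/4 = 0
  s[X_2,X_2] = ((1.4)·(1.4) + (1.4)·(1.4) + (-1.6)·(-1.6) + (2.4)·(2.4) + (-3.6)·(-3.6)) / 4 = 25.2/4 = 6.3
  s[X_2,X_3] = ((1.4)·(1.2) + (1.4)·(0.2) + (-1.6)·(-0.8) + (2.4)·(2.2) + (-3.6)·(-2.8)) / 4 = 18.6/4 = 4.65
  s[X_3,X_3] = ((1.2)·(1.2) + (0.2)·(0.2) + (-0.8)·(-0.8) + (2.2)·(2.2) + (-2.8)·(-2.8)) / 4 = 14.8/4 = 3.7
  Sample standard deviations s_i = √(s[i,i]):
  s(X_1) = √(3.5) = 1.8708
  s(X_2) = √(6.3) = 2.51
  s(X_3) = √(3.7) = 1.9235

Step 3 — r_{ij} = s_{ij} / (s_i · s_j):
  r[X_1,X_1] = 1 (diagonal).
  r[X_1,X_2] = -0.25 / (1.8708 · 2.51) = -0.25 / 4.6957 = -0.0532
  r[X_1,X_3] = 0 / (1.8708 · 1.9235) = 0 / 3.5986 = 0
  r[X_2,X_2] = 1 (diagonal).
  r[X_2,X_3] = 4.65 / (2.51 · 1.9235) = 4.65 / 4.828 = 0.9631
  r[X_3,X_3] = 1 (diagonal).

R is symmetric with unit diagonal. Assembling:

R = [[1, -0.0532, 0],
 [-0.0532, 1, 0.9631],
 [0, 0.9631, 1]]


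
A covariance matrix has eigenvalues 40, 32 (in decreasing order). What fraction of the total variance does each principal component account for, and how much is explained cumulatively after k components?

Step 1 — total variance = trace(Sigma) = Σ λ_i = 40 + 32 = 72.

Step 2 — fraction explained by component i = λ_i / Σ λ:
  PC1: 40/72 = 0.5556
  PC2: 32/72 = 0.4444

Step 3 — cumulative fraction after k components = (λ_1 + ... + λ_k) / Σ λ:
  k = 1: 40/72 = 0.5556
  k = 2: (40 + 32)/72 = 72/72 = 1

Summary (fraction, with percent):

explained: PC1 0.5556 (55.56%), PC2 0.4444 (44.44%);  cumulative: 0.5556, 1


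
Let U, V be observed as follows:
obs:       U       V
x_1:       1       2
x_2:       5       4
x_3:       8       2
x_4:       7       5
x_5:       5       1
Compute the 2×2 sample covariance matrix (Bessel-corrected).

Step 1 — column means:
  mean(U) = (1 + 5 + 8 + 7 + 5) / 5 = 26/5 = 5.2
  mean(V) = (2 + 4 + 2 + 5 + 1) / 5 = 14/5 = 2.8

Step 2 — sample covariance S[i,j] = (1/(n-1)) · Σ_k (x_{k,i} - mean_i) · (x_{k,j} - mean_j), with n-1 = 4.
  S[U,U] = ((-4.2)·(-4.2) + (-0.2)·(-0.2) + (2.8)·(2.8) + (1.8)·(1.8) + (-0.2)·(-0.2)) / 4 = 28.8/4 = 7.2
  S[U,V] = ((-4.2)·(-0.8) + (-0.2)·(1.2) + (2.8)·(-0.8) + (1.8)·(2.2) + (-0.2)·(-1.8)) / 4 = 5.2/4 = 1.3
  S[V,V] = ((-0.8)·(-0.8) + (1.2)·(1.2) + (-0.8)·(-0.8) + (2.2)·(2.2) + (-1.8)·(-1.8)) / 4 = 10.8/4 = 2.7

S is symmetric (S[j,i] = S[i,j]). Assembling:

S = [[7.2, 1.3],
 [1.3, 2.7]]


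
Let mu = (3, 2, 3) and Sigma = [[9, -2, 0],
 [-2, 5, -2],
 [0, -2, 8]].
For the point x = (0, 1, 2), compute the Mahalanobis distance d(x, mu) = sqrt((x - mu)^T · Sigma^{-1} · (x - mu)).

Step 1 — centre the observation: (x - mu) = (-3, -1, -1).

Step 2 — invert Sigma (cofactor / det for 3×3, or solve directly):
  Sigma^{-1} = [[0.1233, 0.0548, 0.0137],
 [0.0548, 0.2466, 0.0616],
 [0.0137, 0.0616, 0.1404]].

Step 3 — form the quadratic (x - mu)^T · Sigma^{-1} · (x - mu):
  Sigma^{-1} · (x - mu) = (-0.4384, -0.4726, -0.2432).
  (x - mu)^T · [Sigma^{-1} · (x - mu)] = (-3)·(-0.4384) + (-1)·(-0.4726) + (-1)·(-0.2432) = 2.0308.

Step 4 — take square root: d = √(2.0308) ≈ 1.4251.

d(x, mu) = √(2.0308) ≈ 1.4251


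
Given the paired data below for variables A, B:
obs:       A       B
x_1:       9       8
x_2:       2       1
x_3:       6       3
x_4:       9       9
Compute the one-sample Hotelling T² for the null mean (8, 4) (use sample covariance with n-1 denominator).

Step 1 — sample mean vector:
  mean(A) = (9 + 2 + 6 + 9) / 4 = 26/4 = 6.5
  mean(B) = (8 + 1 + 3 + 9) / 4 = 21/4 = 5.25
  x̄ = (6.5, 5.25),  deviation x̄ - mu_0 = (6.5, 5.25) - (8, 4) = (-1.5, 1.25).

Step 2 — sample covariance matrix, S[i,j] = (1/(n-1)) · Σ_k (x_{k,i} - mean_i) · (x_{k,j} - mean_j), divisor n-1 = 3:
  S[A,A] = ((2.5)·(2.5) + (-4.5)·(-4.5) + (-0.5)·(-0.5) + (2.5)·(2.5)) / 3 = 33/3 = 11
  S[A,B] = ((2.5)·(2.75) + (-4.5)·(-4.25) + (-0.5)·(-2.25) + (2.5)·(3.75)) / 3 = 36.5/3 = 12.1667
  S[B,B] = ((2.75)·(2.75) + (-4.25)·(-4.25) + (-2.25)·(-2.25) + (3.75)·(3.75)) / 3 = 44.75/3 = 14.9167
  S = [[11, 12.1667],
 [12.1667, 14.9167]].

Step 3 — invert S. det(S) = 11·14.9167 - (12.1667)² = 16.0556.
  S^{-1} = (1/det) · [[d, -b], [-b, a]] = [[0.9291, -0.7578],
 [-0.7578, 0.6851]].

Step 4 — quadratic form (x̄ - mu_0)^T · S^{-1} · (x̄ - mu_0):
  S^{-1} · (x̄ - mu_0) = (-2.3408, 1.9931),
  (x̄ - mu_0)^T · [...] = (-1.5)·(-2.3408) + (1.25)·(1.9931) = 6.0026.

Step 5 — scale by n: T² = 4 · 6.0026 = 24.0104.

T² ≈ 24.0104


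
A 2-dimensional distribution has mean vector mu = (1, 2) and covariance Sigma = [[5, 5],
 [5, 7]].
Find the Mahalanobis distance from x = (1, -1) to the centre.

Step 1 — centre the observation: (x - mu) = (0, -3).

Step 2 — invert Sigma. det(Sigma) = 5·7 - (5)² = 10.
  Sigma^{-1} = (1/det) · [[d, -b], [-b, a]] = [[0.7, -0.5],
 [-0.5, 0.5]].

Step 3 — form the quadratic (x - mu)^T · Sigma^{-1} · (x - mu):
  Sigma^{-1} · (x - mu) = (1.5, -1.5).
  (x - mu)^T · [Sigma^{-1} · (x - mu)] = (0)·(1.5) + (-3)·(-1.5) = 4.5.

Step 4 — take square root: d = √(4.5) ≈ 2.1213.

d(x, mu) = √(4.5) ≈ 2.1213


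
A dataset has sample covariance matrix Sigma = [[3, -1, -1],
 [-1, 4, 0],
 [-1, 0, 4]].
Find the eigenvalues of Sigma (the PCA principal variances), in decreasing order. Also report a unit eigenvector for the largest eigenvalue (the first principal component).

Step 1 — characteristic polynomial p(λ) = det(λI - Sigma) = λ³ - tr·λ² + c_1·λ - det, where tr = trace, c_1 = sum of the principal 2×2 minors, det = det(Sigma):
  tr = 3 + 4 + 4 = 11,
  c_1 = (3·4 - (-1)²) + (3·4 - (-1)²) + (4·4 - (0)²) = 11 + 11 + 16 = 38,
  det = 3·(4·4 - (0)²) - (-1)·((-1)·4 - (0)·(-1)) + (-1)·((-1)·(0) - 4·(-1)) = 3·(16) - (-1)·(-4) + (-1)·(4) = 40.
  So p(λ) = λ³ - 11λ² + 38λ - 40.
Step 2 — look for an integer root (rational root theorem: any rational root is an integer divisor of 40). Testing λ = 2:
  p(2) = 8 - 44 + 76 - 40 = 0  ✓
  Dividing out (λ - 2): p(λ) = (λ - 2)(λ² - 9λ + 20).
Step 3 — remaining eigenvalues from the quadratic λ² - 9λ + 20 = 0:
  Δ = 9² - 4·20 = 81 - 80 = 1,  λ = (9 ± √1)/2 = (9 ± 1)/2 = 5 or 4.
  Sorted: λ_1 = 5,  λ_2 = 4,  λ_3 = 2  (check: sum = 11 = tr ✓).

Step 4 — unit eigenvector for λ_1 = 5: v spans the null space of (Sigma - λ_1 I), whose rows are
  r_1 = (-2, -1, -1),  r_2 = (-1, -1, 0),  r_3 = (-1, 0, -1).
  v is orthogonal to every row, so take v ∝ r_1 × r_2 = ((-1)·(0) - (-1)·(-1), (-1)·(-1) - (-2)·(0), (-2)·(-1) - (-1)·(-1)) = (-1, 1, 1).
  Rescale (multiply by -1 so the first nonzero entry is positive): u = (1, -1, -1).
  ||u|| = √((1)² + (-1)² + (-1)²) = √(3) ≈ 1.7321,  v_1 = u/||u|| ≈ (0.5774, -0.5774, -0.5774) (||v_1|| = 1).

λ_1 = 5,  λ_2 = 4,  λ_3 = 2;  v_1 ≈ (0.5774, -0.5774, -0.5774)


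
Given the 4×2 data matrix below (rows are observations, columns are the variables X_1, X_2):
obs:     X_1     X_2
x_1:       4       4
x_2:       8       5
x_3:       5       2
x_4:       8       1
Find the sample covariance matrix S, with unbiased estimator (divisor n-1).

Step 1 — column means:
  mean(X_1) = (4 + 8 + 5 + 8) / 4 = 25/4 = 6.25
  mean(X_2) = (4 + 5 + 2 + 1) / 4 = 12/4 = 3

Step 2 — sample covariance S[i,j] = (1/(n-1)) · Σ_k (x_{k,i} - mean_i) · (x_{k,j} - mean_j), with n-1 = 3.
  S[X_1,X_1] = ((-2.25)·(-2.25) + (1.75)·(1.75) + (-1.25)·(-1.25) + (1.75)·(1.75)) / 3 = 12.75/3 = 4.25
  S[X_1,X_2] = ((-2.25)·(1) + (1.75)·(2) + (-1.25)·(-1) + (1.75)·(-2)) / 3 = -1/3 = -0.3333
  S[X_2,X_2] = ((1)·(1) + (2)·(2) + (-1)·(-1) + (-2)·(-2)) / 3 = 10/3 = 3.3333

S is symmetric (S[j,i] = S[i,j]). Assembling:

S = [[4.25, -0.3333],
 [-0.3333, 3.3333]]


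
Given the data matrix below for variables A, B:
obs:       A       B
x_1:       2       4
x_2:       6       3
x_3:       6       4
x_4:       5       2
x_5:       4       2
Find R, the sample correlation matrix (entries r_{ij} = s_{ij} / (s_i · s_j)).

Step 1 — column means:
  mean(A) = (2 + 6 + 6 + 5 + 4) / 5 = 23/5 = 4.6
  mean(B) = (4 + 3 + 4 + 2 + 2) / 5 = 15/5 = 3

Step 2 — sample variances and covariances s[i,j] = (1/(n-1)) · Σ_k (x_{k,i} - mean_i) · (x_{k,j} - mean_j), with n-1 = 4:
  s[A,A] = ((-2.6)·(-2.6) + (1.4)·(1.4) + (1.4)·(1.4) + (0.4)·(0.4) + (-0.6)·(-0.6)) / 4 = 11.2/4 = 2.8
  s[A,B] = ((-2.6)·(1) + (1.4)·(0) + (1.4)·(1) + (0.4)·(-1) + (-0.6)·(-1)) / 4 = -1/4 = -0.25
  s[B,B] = ((1)·(1) + (0)·(0) + (1)·(1) + (-1)·(-1) + (-1)·(-1)) / 4 = 4/4 = 1
  Sample standard deviations s_i = √(s[i,i]):
  s(A) = √(2.8) = 1.6733
  s(B) = √(1) = 1

Step 3 — r_{ij} = s_{ij} / (s_i · s_j):
  r[A,A] = 1 (diagonal).
  r[A,B] = -0.25 / (1.6733 · 1) = -0.25 / 1.6733 = -0.1494
  r[B,B] = 1 (diagonal).

R is symmetric with unit diagonal. Assembling:

R = [[1, -0.1494],
 [-0.1494, 1]]


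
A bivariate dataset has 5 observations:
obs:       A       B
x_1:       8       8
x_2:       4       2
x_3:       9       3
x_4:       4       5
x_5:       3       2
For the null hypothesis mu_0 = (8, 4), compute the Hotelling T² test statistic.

Step 1 — sample mean vector:
  mean(A) = (8 + 4 + 9 + 4 + 3) / 5 = 28/5 = 5.6
  mean(B) = (8 + 2 + 3 + 5 + 2) / 5 = 20/5 = 4
  x̄ = (5.6, 4),  deviation x̄ - mu_0 = (5.6, 4) - (8, 4) = (-2.4, 0).

Step 2 — sample covariance matrix, S[i,j] = (1/(n-1)) · Σ_k (x_{k,i} - mean_i) · (x_{k,j} - mean_j), divisor n-1 = 4:
  S[A,A] = ((2.4)·(2.4) + (-1.6)·(-1.6) + (3.4)·(3.4) + (-1.6)·(-1.6) + (-2.6)·(-2.6)) / 4 = 29.2/4 = 7.3
  S[A,B] = ((2.4)·(4) + (-1.6)·(-2) + (3.4)·(-1) + (-1.6)·(1) + (-2.6)·(-2)) / 4 = 13/4 = 3.25
  S[B,B] = ((4)·(4) + (-2)·(-2) + (-1)·(-1) + (1)·(1) + (-2)·(-2)) / 4 = 26/4 = 6.5
  S = [[7.3, 3.25],
 [3.25, 6.5]].

Step 3 — invert S. det(S) = 7.3·6.5 - (3.25)² = 36.8875.
  S^{-1} = (1/det) · [[d, -b], [-b, a]] = [[0.1762, -0.0881],
 [-0.0881, 0.1979]].

Step 4 — quadratic form (x̄ - mu_0)^T · S^{-1} · (x̄ - mu_0):
  S^{-1} · (x̄ - mu_0) = (-0.4229, 0.2115),
  (x̄ - mu_0)^T · [...] = (-2.4)·(-0.4229) + (0)·(0.2115) = 1.015.

Step 5 — scale by n: T² = 5 · 1.015 = 5.0749.

T² ≈ 5.0749


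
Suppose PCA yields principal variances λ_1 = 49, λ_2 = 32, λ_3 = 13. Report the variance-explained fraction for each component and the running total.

Step 1 — total variance = trace(Sigma) = Σ λ_i = 49 + 32 + 13 = 94.

Step 2 — fraction explained by component i = λ_i / Σ λ:
  PC1: 49/94 = 0.5213
  PC2: 32/94 = 0.3404
  PC3: 13/94 = 0.1383

Step 3 — cumulative fraction after k components = (λ_1 + ... + λ_k) / Σ λ:
  k = 1: 49/94 = 0.5213
  k = 2: (49 + 32)/94 = 81/94 = 0.8617
  k = 3: (49 + 32 + 13)/94 = 94/94 = 1

Summary (fraction, with percent):

explained: PC1 0.5213 (52.13%), PC2 0.3404 (34.04%), PC3 0.1383 (13.83%);  cumulative: 0.5213, 0.8617, 1


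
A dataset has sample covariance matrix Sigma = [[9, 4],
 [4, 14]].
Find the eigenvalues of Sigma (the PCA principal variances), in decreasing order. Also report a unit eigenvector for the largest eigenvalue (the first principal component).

Step 1 — characteristic polynomial of 2×2 Sigma:
  det(Sigma - λI) = λ² - trace · λ + det = 0.
  trace = 9 + 14 = 23, det = 9·14 - (4)² = 110.
Step 2 — discriminant:
  Δ = trace² - 4·det = 529 - 440 = 89.
Step 3 — eigenvalues:
  λ = (trace ± √Δ)/2 = (23 ± 9.434)/2,
  λ_1 = 16.217,  λ_2 = 6.783.

Step 4 — unit eigenvector for λ_1: solve (Sigma - λ_1 I)v = 0. First row:
  (9 - 16.217)·v_x + (4)·v_y = 0, i.e. (-7.217)·v_x + (4)·v_y = 0,
  so v ∝ (b, λ_1 - a) = (4, 7.217) = u.
  ||u|| = √((4)² + (7.217)²) = √(68.085) ≈ 8.2514,
  v_1 = u/||u|| ≈ (0.4848, 0.8746) (||v_1|| = 1).

λ_1 = 16.217,  λ_2 = 6.783;  v_1 ≈ (0.4848, 0.8746)


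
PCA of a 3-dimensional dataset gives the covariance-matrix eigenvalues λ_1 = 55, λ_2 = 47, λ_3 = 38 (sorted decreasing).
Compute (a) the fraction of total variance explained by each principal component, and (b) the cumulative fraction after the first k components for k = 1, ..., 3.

Step 1 — total variance = trace(Sigma) = Σ λ_i = 55 + 47 + 38 = 140.

Step 2 — fraction explained by component i = λ_i / Σ λ:
  PC1: 55/140 = 0.3929
  PC2: 47/140 = 0.3357
  PC3: 38/140 = 0.2714

Step 3 — cumulative fraction after k components = (λ_1 + ... + λ_k) / Σ λ:
  k = 1: 55/140 = 0.3929
  k = 2: (55 + 47)/140 = 102/140 = 0.7286
  k = 3: (55 + 47 + 38)/140 = 140/140 = 1

Summary (fraction, with percent):

explained: PC1 0.3929 (39.29%), PC2 0.3357 (33.57%), PC3 0.2714 (27.14%);  cumulative: 0.3929, 0.7286, 1


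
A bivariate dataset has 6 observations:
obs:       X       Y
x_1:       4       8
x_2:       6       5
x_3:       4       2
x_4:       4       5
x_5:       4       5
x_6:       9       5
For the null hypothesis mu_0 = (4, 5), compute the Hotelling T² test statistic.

Step 1 — sample mean vector:
  mean(X) = (4 + 6 + 4 + 4 + 4 + 9) / 6 = 31/6 = 5.1667
  mean(Y) = (8 + 5 + 2 + 5 + 5 + 5) / 6 = 30/6 = 5
  x̄ = (5.1667, 5),  deviation x̄ - mu_0 = (5.1667, 5) - (4, 5) = (1.1667, 0).

Step 2 — sample covariance matrix, S[i,j] = (1/(n-1)) · Σ_k (x_{k,i} - mean_i) · (x_{k,j} - mean_j), divisor n-1 = 5:
  S[X,X] = ((-1.1667)·(-1.1667) + (0.8333)·(0.8333) + (-1.1667)·(-1.1667) + (-1.1667)·(-1.1667) + (-1.1667)·(-1.1667) + (3.8333)·(3.8333)) / 5 = 20.8333/5 = 4.1667
  S[X,Y] = ((-1.1667)·(3) + (0.8333)·(0) + (-1.1667)·(-3) + (-1.1667)·(0) + (-1.1667)·(0) + (3.8333)·(0)) / 5 = 0/5 = 0
  S[Y,Y] = ((3)·(3) + (0)·(0) + (-3)·(-3) + (0)·(0) + (0)·(0) + (0)·(0)) / 5 = 18/5 = 3.6
  S = [[4.1667, 0],
 [0, 3.6]].

Step 3 — invert S. det(S) = 4.1667·3.6 - (0)² = 15.
  S^{-1} = (1/det) · [[d, -b], [-b, a]] = [[0.24, 0],
 [0, 0.2778]].

Step 4 — quadratic form (x̄ - mu_0)^T · S^{-1} · (x̄ - mu_0):
  S^{-1} · (x̄ - mu_0) = (0.28, 0),
  (x̄ - mu_0)^T · [...] = (1.1667)·(0.28) + (0)·(0) = 0.3267.

Step 5 — scale by n: T² = 6 · 0.3267 = 1.96.

T² ≈ 1.96


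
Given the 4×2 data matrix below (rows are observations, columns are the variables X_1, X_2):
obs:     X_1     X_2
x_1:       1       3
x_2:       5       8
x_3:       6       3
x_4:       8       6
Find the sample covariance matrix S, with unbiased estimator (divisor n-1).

Step 1 — column means:
  mean(X_1) = (1 + 5 + 6 + 8) / 4 = 20/4 = 5
  mean(X_2) = (3 + 8 + 3 + 6) / 4 = 20/4 = 5

Step 2 — sample covariance S[i,j] = (1/(n-1)) · Σ_k (x_{k,i} - mean_i) · (x_{k,j} - mean_j), with n-1 = 3.
  S[X_1,X_1] = ((-4)·(-4) + (0)·(0) + (1)·(1) + (3)·(3)) / 3 = 26/3 = 8.6667
  S[X_1,X_2] = ((-4)·(-2) + (0)·(3) + (1)·(-2) + (3)·(1)) / 3 = 9/3 = 3
  S[X_2,X_2] = ((-2)·(-2) + (3)·(3) + (-2)·(-2) + (1)·(1)) / 3 = 18/3 = 6

S is symmetric (S[j,i] = S[i,j]). Assembling:

S = [[8.6667, 3],
 [3, 6]]


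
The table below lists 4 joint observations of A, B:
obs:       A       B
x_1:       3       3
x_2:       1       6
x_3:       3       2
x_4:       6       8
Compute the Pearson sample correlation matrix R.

Step 1 — column means:
  mean(A) = (3 + 1 + 3 + 6) / 4 = 13/4 = 3.25
  mean(B) = (3 + 6 + 2 + 8) / 4 = 19/4 = 4.75

Step 2 — sample variances and covariances s[i,j] = (1/(n-1)) · Σ_k (x_{k,i} - mean_i) · (x_{k,j} - mean_j), with n-1 = 3:
  s[A,A] = ((-0.25)·(-0.25) + (-2.25)·(-2.25) + (-0.25)·(-0.25) + (2.75)·(2.75)) / 3 = 12.75/3 = 4.25
  s[A,B] = ((-0.25)·(-1.75) + (-2.25)·(1.25) + (-0.25)·(-2.75) + (2.75)·(3.25)) / 3 = 7.25/3 = 2.4167
  s[B,B] = ((-1.75)·(-1.75) + (1.25)·(1.25) + (-2.75)·(-2.75) + (3.25)·(3.25)) / 3 = 22.75/3 = 7.5833
  Sample standard deviations s_i = √(s[i,i]):
  s(A) = √(4.25) = 2.0616
  s(B) = √(7.5833) = 2.7538

Step 3 — r_{ij} = s_{ij} / (s_i · s_j):
  r[A,A] = 1 (diagonal).
  r[A,B] = 2.4167 / (2.0616 · 2.7538) = 2.4167 / 5.6771 = 0.4257
  r[B,B] = 1 (diagonal).

R is symmetric with unit diagonal. Assembling:

R = [[1, 0.4257],
 [0.4257, 1]]


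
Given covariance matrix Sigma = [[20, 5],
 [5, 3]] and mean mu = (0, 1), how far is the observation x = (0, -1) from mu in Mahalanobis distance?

Step 1 — centre the observation: (x - mu) = (0, -2).

Step 2 — invert Sigma. det(Sigma) = 20·3 - (5)² = 35.
  Sigma^{-1} = (1/det) · [[d, -b], [-b, a]] = [[0.0857, -0.1429],
 [-0.1429, 0.5714]].

Step 3 — form the quadratic (x - mu)^T · Sigma^{-1} · (x - mu):
  Sigma^{-1} · (x - mu) = (0.2857, -1.1429).
  (x - mu)^T · [Sigma^{-1} · (x - mu)] = (0)·(0.2857) + (-2)·(-1.1429) = 2.2857.

Step 4 — take square root: d = √(2.2857) ≈ 1.5119.

d(x, mu) = √(2.2857) ≈ 1.5119


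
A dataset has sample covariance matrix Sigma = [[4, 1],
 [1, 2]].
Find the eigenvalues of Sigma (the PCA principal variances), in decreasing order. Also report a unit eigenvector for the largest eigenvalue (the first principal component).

Step 1 — characteristic polynomial of 2×2 Sigma:
  det(Sigma - λI) = λ² - trace · λ + det = 0.
  trace = 4 + 2 = 6, det = 4·2 - (1)² = 7.
Step 2 — discriminant:
  Δ = trace² - 4·det = 36 - 28 = 8.
Step 3 — eigenvalues:
  λ = (trace ± √Δ)/2 = (6 ± 2.8284)/2,
  λ_1 = 4.4142,  λ_2 = 1.5858.

Step 4 — unit eigenvector for λ_1: solve (Sigma - λ_1 I)v = 0. First row:
  (4 - 4.4142)·v_x + (1)·v_y = 0, i.e. (-0.4142)·v_x + (1)·v_y = 0,
  so v ∝ (b, λ_1 - a) = (1, 0.4142) = u.
  ||u|| = √((1)² + (0.4142)²) = √(1.1716) ≈ 1.0824,
  v_1 = u/||u|| ≈ (0.9239, 0.3827) (||v_1|| = 1).

λ_1 = 4.4142,  λ_2 = 1.5858;  v_1 ≈ (0.9239, 0.3827)


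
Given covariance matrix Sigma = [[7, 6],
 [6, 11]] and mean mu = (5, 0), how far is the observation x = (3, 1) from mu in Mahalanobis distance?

Step 1 — centre the observation: (x - mu) = (-2, 1).

Step 2 — invert Sigma. det(Sigma) = 7·11 - (6)² = 41.
  Sigma^{-1} = (1/det) · [[d, -b], [-b, a]] = [[0.2683, -0.1463],
 [-0.1463, 0.1707]].

Step 3 — form the quadratic (x - mu)^T · Sigma^{-1} · (x - mu):
  Sigma^{-1} · (x - mu) = (-0.6829, 0.4634).
  (x - mu)^T · [Sigma^{-1} · (x - mu)] = (-2)·(-0.6829) + (1)·(0.4634) = 1.8293.

Step 4 — take square root: d = √(1.8293) ≈ 1.3525.

d(x, mu) = √(1.8293) ≈ 1.3525


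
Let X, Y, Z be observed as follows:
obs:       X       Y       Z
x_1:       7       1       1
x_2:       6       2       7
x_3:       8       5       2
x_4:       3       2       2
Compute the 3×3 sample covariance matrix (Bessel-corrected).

Step 1 — column means:
  mean(X) = (7 + 6 + 8 + 3) / 4 = 24/4 = 6
  mean(Y) = (1 + 2 + 5 + 2) / 4 = 10/4 = 2.5
  mean(Z) = (1 + 7 + 2 + 2) / 4 = 12/4 = 3

Step 2 — sample covariance S[i,j] = (1/(n-1)) · Σ_k (x_{k,i} - mean_i) · (x_{k,j} - mean_j), with n-1 = 3.
  S[X,X] = ((1)·(1) + (0)·(0) + (2)·(2) + (-3)·(-3)) / 3 = 14/3 = 4.6667
  S[X,Y] = ((1)·(-1.5) + (0)·(-0.5) + (2)·(2.5) + (-3)·(-0.5)) / 3 = 5/3 = 1.6667
  S[X,Z] = ((1)·(-2) + (0)·(4) + (2)·(-1) + (-3)·(-1)) / 3 = -1/3 = -0.3333
  S[Y,Y] = ((-1.5)·(-1.5) + (-0.5)·(-0.5) + (2.5)·(2.5) + (-0.5)·(-0.5)) / 3 = 9/3 = 3
  S[Y,Z] = ((-1.5)·(-2) + (-0.5)·(4) + (2.5)·(-1) + (-0.5)·(-1)) / 3 = -1/3 = -0.3333
  S[Z,Z] = ((-2)·(-2) + (4)·(4) + (-1)·(-1) + (-1)·(-1)) / 3 = 22/3 = 7.3333

S is symmetric (S[j,i] = S[i,j]). Assembling:

S = [[4.6667, 1.6667, -0.3333],
 [1.6667, 3, -0.3333],
 [-0.3333, -0.3333, 7.3333]]
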